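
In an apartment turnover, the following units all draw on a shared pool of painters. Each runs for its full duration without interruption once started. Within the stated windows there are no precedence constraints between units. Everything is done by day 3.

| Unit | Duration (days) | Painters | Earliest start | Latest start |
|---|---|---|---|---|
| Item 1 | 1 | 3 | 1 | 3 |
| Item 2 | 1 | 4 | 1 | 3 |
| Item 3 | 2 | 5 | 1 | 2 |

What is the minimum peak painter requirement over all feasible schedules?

7

Early-start (Item 1@1, Item 2@1, Item 3@1) gives peak 12: d1:12  d2:5  d3:0.
Shift Item 3→2.
Schedule Item 1@1, Item 2@1, Item 3@2: d1:7  d2:5  d3:5 — peak 7.
No arrangement of the 18 feasible schedules does better.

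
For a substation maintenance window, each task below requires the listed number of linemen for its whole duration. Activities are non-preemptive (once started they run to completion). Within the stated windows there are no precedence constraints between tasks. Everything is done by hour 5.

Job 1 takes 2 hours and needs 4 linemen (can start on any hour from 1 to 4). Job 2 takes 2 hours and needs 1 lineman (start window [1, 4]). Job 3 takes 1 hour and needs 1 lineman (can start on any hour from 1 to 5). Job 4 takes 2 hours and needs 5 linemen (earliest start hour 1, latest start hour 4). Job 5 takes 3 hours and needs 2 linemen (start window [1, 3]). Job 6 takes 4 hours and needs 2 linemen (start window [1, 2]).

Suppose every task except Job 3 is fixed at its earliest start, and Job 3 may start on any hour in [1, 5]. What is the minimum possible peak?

Job 3@1: h1:15  h2:14  h3:4  h4:2  h5:0 → peak 15
Job 3@2: h1:14  h2:15  h3:4  h4:2  h5:0 → peak 15
Job 3@3: h1:14  h2:14  h3:5  h4:2  h5:0 → peak 14
Job 3@4: h1:14  h2:14  h3:4  h4:3  h5:0 → peak 14
Job 3@5: h1:14  h2:14  h3:4  h4:2  h5:1 → peak 14
Best is Job 3@3, peak 14.

14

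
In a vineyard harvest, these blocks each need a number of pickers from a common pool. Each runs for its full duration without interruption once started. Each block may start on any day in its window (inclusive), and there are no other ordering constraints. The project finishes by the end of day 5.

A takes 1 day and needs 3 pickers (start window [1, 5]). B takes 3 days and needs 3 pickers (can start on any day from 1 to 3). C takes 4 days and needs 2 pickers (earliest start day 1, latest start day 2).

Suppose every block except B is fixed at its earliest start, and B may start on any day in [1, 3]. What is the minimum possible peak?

5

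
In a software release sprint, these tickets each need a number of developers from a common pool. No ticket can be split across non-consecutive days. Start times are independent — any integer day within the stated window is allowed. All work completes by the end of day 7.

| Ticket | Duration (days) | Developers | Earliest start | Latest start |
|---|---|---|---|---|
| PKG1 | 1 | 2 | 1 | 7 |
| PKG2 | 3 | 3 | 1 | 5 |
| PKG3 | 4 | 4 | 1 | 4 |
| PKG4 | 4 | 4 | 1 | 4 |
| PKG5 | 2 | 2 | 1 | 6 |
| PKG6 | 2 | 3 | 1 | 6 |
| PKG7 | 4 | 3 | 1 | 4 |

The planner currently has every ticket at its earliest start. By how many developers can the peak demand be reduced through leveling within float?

Early-start peak: d1:21  d2:19  d3:14  d4:11  d5:0  d6:0  d7:0 ⇒ 21.
Leveled (PKG1@1, PKG2@1, PKG3@1, PKG4@2, PKG5@5, PKG6@6, PKG7@4): d1:9  d2:11  d3:11  d4:11  d5:9  d6:8  d7:6 ⇒ 11.
Reduction 21 − 11 = 10.

10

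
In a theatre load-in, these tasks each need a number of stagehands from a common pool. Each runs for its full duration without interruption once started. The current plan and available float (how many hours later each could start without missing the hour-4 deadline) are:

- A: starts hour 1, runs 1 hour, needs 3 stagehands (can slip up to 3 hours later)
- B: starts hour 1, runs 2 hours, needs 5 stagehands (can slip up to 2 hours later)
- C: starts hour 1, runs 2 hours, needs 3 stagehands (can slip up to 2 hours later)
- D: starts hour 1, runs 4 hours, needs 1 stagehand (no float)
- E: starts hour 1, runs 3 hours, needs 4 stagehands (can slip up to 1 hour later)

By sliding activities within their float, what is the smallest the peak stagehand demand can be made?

Early-start (A@1, B@1, C@1, D@1, E@1) gives peak 16: h1:16  h2:13  h3:5  h4:1.
Shift C→3, E→2.
Schedule A@1, B@1, C@3, D@1, E@2: h1:9  h2:10  h3:8  h4:8 — peak 10.

10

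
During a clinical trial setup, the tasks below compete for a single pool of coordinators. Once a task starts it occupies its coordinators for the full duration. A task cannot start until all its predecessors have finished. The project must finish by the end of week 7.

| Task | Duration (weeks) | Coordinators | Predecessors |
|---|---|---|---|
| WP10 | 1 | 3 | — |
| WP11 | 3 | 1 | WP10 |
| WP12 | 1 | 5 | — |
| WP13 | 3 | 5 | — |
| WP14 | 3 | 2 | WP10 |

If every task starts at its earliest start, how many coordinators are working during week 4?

3

At early start, week 4 has: WP11, WP14.
Demand: 1 + 2 = 3.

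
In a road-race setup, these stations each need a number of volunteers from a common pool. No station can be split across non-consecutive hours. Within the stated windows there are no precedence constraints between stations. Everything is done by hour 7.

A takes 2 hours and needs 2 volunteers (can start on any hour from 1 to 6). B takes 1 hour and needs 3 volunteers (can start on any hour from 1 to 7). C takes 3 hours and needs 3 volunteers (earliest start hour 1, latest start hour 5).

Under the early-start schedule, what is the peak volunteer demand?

8

Early-start schedule: A@1, B@1, C@1.
Load per hour: hour 1: 8, hour 2: 5, hour 3: 3, hour 4: 0, hour 5: 0, hour 6: 0, hour 7: 0.
Peak is 8.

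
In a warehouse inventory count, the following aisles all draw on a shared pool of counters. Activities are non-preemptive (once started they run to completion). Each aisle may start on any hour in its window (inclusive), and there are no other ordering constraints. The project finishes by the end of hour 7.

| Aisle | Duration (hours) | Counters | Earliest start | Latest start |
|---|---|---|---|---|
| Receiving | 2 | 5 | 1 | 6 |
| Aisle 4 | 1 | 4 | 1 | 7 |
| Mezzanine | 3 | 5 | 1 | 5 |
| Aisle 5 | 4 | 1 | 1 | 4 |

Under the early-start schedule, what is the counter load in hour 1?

15

At early start, hour 1 has: Receiving, Aisle 4, Mezzanine, Aisle 5.
Demand: 5 + 4 + 5 + 1 = 15.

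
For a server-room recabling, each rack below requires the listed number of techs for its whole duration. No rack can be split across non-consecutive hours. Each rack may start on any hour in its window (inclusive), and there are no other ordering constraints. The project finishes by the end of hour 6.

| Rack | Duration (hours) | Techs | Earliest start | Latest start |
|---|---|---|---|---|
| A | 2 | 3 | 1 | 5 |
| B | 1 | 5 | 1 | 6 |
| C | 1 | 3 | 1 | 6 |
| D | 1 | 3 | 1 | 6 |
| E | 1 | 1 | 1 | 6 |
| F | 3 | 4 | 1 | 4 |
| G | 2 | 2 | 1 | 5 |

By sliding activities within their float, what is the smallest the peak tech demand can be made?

Early-start (A@1, B@1, C@1, D@1, E@1, F@1, G@1) gives peak 21: h1:21  h2:9  h3:4  h4:0  h5:0  h6:0.
Shift B→3, D→2, E→3, F→4, G→4.
Schedule A@1, B@3, C@1, D@2, E@3, F@4, G@4: h1:6  h2:6  h3:6  h4:6  h5:6  h6:4 — peak 6.
Total tech-hours = 34 over 6 hours ⇒ peak ≥ ⌈34/6⌉ = 6, so 6 is optimal.

6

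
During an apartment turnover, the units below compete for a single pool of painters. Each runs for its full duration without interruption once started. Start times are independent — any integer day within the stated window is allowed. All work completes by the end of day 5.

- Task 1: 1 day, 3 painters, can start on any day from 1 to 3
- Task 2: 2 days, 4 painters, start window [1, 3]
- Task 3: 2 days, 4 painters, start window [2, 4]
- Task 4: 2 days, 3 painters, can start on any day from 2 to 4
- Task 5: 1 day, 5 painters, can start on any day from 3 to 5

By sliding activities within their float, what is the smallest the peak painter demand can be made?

Early-start (Task 1@1, Task 2@1, Task 3@2, Task 4@2, Task 5@3) gives peak 12: d1:7  d2:11  d3:12  d4:0  d5:0.
Shift Task 3→3, Task 5→5.
Schedule Task 1@1, Task 2@1, Task 3@3, Task 4@2, Task 5@5: d1:7  d2:7  d3:7  d4:4  d5:5 — peak 7.

7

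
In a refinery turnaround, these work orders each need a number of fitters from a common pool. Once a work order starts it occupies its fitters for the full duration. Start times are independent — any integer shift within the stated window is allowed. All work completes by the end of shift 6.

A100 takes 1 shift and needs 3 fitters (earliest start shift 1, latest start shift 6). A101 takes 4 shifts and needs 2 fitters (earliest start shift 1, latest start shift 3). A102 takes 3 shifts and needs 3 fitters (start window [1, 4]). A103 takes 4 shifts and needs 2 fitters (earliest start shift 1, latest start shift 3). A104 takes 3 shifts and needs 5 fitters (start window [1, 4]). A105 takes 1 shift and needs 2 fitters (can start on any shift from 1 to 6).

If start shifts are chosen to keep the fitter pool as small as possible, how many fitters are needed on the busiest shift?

Early-start (A100@1, A101@1, A102@1, A103@1, A104@1, A105@1) gives peak 17: s1:17  s2:12  s3:12  s4:4  s5:0  s6:0.
Shift A103→2, A104→4, A105→2.
Schedule A100@1, A101@1, A102@1, A103@2, A104@4, A105@2: s1:8  s2:9  s3:7  s4:9  s5:7  s6:5 — peak 9.

9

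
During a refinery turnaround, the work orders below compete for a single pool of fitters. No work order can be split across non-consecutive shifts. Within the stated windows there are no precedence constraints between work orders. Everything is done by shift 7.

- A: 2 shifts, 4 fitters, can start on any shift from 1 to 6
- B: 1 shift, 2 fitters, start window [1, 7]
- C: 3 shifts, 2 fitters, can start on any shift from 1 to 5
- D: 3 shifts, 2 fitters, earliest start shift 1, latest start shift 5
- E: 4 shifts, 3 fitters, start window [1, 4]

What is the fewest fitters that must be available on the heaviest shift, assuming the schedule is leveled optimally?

6

Early-start (A@1, B@1, C@1, D@1, E@1) gives peak 13: s1:13  s2:11  s3:7  s4:3  s5:0  s6:0  s7:0.
Shift C→2, D→5, E→3.
Schedule A@1, B@1, C@2, D@5, E@3: s1:6  s2:6  s3:5  s4:5  s5:5  s6:5  s7:2 — peak 6.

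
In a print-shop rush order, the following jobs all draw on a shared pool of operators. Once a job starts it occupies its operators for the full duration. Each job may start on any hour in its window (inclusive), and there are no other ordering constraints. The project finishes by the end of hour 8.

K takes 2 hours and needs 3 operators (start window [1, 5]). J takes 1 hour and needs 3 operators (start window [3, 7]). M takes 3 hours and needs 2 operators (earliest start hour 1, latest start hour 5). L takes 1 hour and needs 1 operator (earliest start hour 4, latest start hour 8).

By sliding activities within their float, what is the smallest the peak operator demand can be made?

3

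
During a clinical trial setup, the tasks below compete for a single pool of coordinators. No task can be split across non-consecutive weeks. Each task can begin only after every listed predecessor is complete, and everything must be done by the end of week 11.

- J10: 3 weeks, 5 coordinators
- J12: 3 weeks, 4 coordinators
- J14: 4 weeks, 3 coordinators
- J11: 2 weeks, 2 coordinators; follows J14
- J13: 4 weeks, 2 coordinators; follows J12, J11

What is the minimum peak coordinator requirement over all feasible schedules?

7

Early-start (J10@1, J12@1, J14@1, J11@5, J13@7) gives peak 12: w1:12  w2:12  w3:12  w4:3  w5:2  w6:2  w7:2  w8:2  w9:2  w10:2  w11:0.
Shift J10→5.
Schedule J10@5, J12@1, J14@1, J11@5, J13@7: w1:7  w2:7  w3:7  w4:3  w5:7  w6:7  w7:7  w8:2  w9:2  w10:2  w11:0 — peak 7.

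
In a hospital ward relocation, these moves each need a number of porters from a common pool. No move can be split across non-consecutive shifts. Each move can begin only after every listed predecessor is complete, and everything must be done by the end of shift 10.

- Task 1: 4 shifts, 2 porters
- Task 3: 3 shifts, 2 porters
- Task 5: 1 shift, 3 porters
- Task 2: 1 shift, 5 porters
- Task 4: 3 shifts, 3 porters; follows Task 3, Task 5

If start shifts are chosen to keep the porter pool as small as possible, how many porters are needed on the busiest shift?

Early-start (Task 1@1, Task 3@1, Task 5@1, Task 2@1, Task 4@4) gives peak 12: s1:12  s2:4  s3:4  s4:5  s5:3  s6:3  s7:0  s8:0  s9:0  s10:0.
Shift Task 5→4, Task 2→5, Task 4→6.
Schedule Task 1@1, Task 3@1, Task 5@4, Task 2@5, Task 4@6: s1:4  s2:4  s3:4  s4:5  s5:5  s6:3  s7:3  s8:3  s9:0  s10:0 — peak 5.

5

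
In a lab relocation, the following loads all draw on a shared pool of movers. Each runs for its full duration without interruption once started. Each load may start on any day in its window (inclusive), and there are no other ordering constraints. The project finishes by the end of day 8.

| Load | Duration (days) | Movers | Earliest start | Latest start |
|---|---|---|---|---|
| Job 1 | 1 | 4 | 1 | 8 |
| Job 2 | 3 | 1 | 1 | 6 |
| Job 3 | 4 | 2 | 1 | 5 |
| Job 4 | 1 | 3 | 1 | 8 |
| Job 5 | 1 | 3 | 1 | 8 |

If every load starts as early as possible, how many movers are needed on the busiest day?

Early-start schedule: Job 1@1, Job 2@1, Job 3@1, Job 4@1, Job 5@1.
Load per day: day 1: 13, day 2: 3, day 3: 3, day 4: 2, day 5: 0, day 6: 0, day 7: 0, day 8: 0.
Peak is 13.

13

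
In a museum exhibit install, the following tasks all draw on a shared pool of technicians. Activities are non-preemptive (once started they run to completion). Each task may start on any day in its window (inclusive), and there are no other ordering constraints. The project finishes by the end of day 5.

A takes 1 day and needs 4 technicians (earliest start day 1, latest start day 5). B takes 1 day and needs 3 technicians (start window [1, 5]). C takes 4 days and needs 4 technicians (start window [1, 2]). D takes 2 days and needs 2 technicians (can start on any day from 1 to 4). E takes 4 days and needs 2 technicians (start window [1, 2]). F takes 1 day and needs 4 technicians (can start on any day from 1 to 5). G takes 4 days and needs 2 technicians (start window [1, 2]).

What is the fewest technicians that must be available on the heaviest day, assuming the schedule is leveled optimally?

10

Early-start (A@1, B@1, C@1, D@1, E@1, F@1, G@1) gives peak 21: d1:21  d2:10  d3:8  d4:8  d5:0.
Shift C→2, D→2, F→5, G→2.
Schedule A@1, B@1, C@2, D@2, E@1, F@5, G@2: d1:9  d2:10  d3:10  d4:8  d5:10 — peak 10.
Total technician-days = 47 over 5 days ⇒ peak ≥ ⌈47/5⌉ = 10, so 10 is optimal.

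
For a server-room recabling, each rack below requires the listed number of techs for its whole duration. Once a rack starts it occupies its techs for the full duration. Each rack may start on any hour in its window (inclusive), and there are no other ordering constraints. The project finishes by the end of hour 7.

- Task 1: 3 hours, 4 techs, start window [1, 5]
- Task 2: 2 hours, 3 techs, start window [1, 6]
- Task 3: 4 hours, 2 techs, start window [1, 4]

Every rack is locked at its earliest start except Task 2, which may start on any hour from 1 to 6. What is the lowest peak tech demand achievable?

Task 2@1: h1:9  h2:9  h3:6  h4:2  h5:0  h6:0  h7:0 → peak 9
Task 2@2: h1:6  h2:9  h3:9  h4:2  h5:0  h6:0  h7:0 → peak 9
Task 2@3: h1:6  h2:6  h3:9  h4:5  h5:0  h6:0  h7:0 → peak 9
Task 2@4: h1:6  h2:6  h3:6  h4:5  h5:3  h6:0  h7:0 → peak 6
Task 2@5: h1:6  h2:6  h3:6  h4:2  h5:3  h6:3  h7:0 → peak 6
Task 2@6: h1:6  h2:6  h3:6  h4:2  h5:0  h6:3  h7:3 → peak 6
Best is Task 2@4, peak 6.

6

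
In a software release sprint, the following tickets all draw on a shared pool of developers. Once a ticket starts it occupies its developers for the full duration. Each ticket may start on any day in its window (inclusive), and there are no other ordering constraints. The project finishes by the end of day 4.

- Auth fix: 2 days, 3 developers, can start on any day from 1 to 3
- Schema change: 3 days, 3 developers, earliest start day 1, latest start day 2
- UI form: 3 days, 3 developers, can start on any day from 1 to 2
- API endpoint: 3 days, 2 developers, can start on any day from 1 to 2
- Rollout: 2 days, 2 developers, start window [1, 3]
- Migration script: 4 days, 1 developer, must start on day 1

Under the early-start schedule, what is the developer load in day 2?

14

At early start, day 2 has: Auth fix, Schema change, UI form, API endpoint, Rollout, Migration script.
Demand: 3 + 3 + 3 + 2 + 2 + 1 = 14.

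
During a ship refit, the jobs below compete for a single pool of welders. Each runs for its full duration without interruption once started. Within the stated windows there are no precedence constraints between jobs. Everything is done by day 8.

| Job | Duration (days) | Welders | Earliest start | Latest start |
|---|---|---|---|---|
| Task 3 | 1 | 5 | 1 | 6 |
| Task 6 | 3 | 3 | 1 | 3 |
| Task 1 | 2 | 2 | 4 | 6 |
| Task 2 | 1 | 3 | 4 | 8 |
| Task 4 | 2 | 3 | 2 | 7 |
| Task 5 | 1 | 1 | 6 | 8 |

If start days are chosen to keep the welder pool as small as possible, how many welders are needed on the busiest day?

5

Early-start (Task 3@1, Task 6@1, Task 1@4, Task 2@4, Task 4@2, Task 5@6) gives peak 8: d1:8  d2:6  d3:6  d4:5  d5:2  d6:1  d7:0  d8:0.
Shift Task 6→2, Task 2→5, Task 4→6.
Schedule Task 3@1, Task 6@2, Task 1@4, Task 2@5, Task 4@6, Task 5@6: d1:5  d2:3  d3:3  d4:5  d5:5  d6:4  d7:3  d8:0 — peak 5.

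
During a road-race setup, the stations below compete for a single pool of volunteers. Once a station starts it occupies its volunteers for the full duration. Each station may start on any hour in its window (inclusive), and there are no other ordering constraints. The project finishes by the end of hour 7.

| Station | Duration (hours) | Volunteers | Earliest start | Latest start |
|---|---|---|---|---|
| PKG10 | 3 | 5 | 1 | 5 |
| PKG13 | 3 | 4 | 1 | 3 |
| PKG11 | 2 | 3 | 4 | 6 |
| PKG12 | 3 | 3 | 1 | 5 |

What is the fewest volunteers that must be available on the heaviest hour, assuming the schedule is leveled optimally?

Early-start (PKG10@1, PKG13@1, PKG11@4, PKG12@1) gives peak 12: h1:12  h2:12  h3:12  h4:3  h5:3  h6:0  h7:0.
Shift PKG10→4.
Schedule PKG10@4, PKG13@1, PKG11@4, PKG12@1: h1:7  h2:7  h3:7  h4:8  h5:8  h6:5  h7:0 — peak 8.

8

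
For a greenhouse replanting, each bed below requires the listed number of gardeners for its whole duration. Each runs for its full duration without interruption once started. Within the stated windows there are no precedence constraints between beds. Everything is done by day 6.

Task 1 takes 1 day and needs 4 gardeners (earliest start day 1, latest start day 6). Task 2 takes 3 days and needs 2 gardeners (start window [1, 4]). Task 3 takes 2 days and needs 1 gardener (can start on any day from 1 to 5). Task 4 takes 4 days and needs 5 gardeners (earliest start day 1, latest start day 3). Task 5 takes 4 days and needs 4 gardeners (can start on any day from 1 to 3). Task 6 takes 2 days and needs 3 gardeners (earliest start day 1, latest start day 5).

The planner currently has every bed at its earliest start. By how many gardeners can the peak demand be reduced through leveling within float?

Early-start peak: d1:19  d2:15  d3:11  d4:9  d5:0  d6:0 ⇒ 19.
Leveled (Task 1@1, Task 2@1, Task 3@1, Task 4@2, Task 5@3, Task 6@1): d1:10  d2:11  d3:11  d4:9  d5:9  d6:4 ⇒ 11.
Reduction 19 − 11 = 8.

8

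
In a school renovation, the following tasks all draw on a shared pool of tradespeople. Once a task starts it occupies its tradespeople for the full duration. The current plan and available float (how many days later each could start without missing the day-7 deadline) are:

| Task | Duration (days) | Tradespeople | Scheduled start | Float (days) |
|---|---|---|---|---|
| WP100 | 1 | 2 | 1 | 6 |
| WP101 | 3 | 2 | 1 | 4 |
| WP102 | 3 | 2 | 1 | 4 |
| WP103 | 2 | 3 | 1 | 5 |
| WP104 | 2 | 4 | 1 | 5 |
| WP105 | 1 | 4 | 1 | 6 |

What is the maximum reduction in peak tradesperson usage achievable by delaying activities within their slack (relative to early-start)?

11

Early-start peak: d1:17  d2:11  d3:4  d4:0  d5:0  d6:0  d7:0 ⇒ 17.
Leveled (WP100@1, WP101@1, WP102@3, WP103@4, WP104@6, WP105@2): d1:4  d2:6  d3:4  d4:5  d5:5  d6:4  d7:4 ⇒ 6.
Reduction 17 − 6 = 11.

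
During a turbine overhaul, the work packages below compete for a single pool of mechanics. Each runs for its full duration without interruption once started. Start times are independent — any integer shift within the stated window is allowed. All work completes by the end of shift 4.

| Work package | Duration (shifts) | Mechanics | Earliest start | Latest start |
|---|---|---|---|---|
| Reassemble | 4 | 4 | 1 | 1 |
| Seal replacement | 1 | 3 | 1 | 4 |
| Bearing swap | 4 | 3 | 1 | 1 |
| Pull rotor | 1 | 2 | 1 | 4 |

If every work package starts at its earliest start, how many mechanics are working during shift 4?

7

At early start, shift 4 has: Reassemble, Bearing swap.
Demand: 4 + 3 = 7.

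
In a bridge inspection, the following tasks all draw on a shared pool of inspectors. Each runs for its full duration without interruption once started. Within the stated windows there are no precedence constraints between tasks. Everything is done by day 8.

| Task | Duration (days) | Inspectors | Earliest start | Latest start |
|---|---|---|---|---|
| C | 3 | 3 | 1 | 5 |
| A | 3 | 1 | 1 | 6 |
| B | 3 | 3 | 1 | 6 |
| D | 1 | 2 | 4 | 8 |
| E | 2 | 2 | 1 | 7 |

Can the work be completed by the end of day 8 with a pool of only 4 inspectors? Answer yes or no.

Schedule C@1, A@1, B@4, D@7, E@7: d1:4  d2:4  d3:4  d4:3  d5:3  d6:3  d7:4  d8:2 — peak 4 ≤ 4.

yes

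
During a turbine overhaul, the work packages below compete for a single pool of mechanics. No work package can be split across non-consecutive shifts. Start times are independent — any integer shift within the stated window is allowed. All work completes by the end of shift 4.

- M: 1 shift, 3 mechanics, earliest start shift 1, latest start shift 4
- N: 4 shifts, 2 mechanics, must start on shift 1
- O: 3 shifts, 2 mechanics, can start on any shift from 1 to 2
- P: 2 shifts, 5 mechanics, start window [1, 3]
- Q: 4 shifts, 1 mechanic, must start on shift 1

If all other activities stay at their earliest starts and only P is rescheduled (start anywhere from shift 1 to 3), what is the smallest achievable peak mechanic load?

P@1: s1:13  s2:10  s3:5  s4:3 → peak 13
P@2: s1:8  s2:10  s3:10  s4:3 → peak 10
P@3: s1:8  s2:5  s3:10  s4:8 → peak 10
Best is P@2, peak 10.

10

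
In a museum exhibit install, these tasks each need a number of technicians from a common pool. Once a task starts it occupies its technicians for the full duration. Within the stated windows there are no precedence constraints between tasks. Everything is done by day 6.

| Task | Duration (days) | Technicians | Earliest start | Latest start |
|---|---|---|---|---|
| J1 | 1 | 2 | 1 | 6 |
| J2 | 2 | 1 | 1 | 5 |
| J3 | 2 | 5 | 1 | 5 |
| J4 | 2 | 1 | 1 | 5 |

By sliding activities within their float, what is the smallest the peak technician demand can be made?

5

Early-start (J1@1, J2@1, J3@1, J4@1) gives peak 9: d1:9  d2:7  d3:0  d4:0  d5:0  d6:0.
Shift J3→3.
Schedule J1@1, J2@1, J3@3, J4@1: d1:4  d2:2  d3:5  d4:5  d5:0  d6:0 — peak 5.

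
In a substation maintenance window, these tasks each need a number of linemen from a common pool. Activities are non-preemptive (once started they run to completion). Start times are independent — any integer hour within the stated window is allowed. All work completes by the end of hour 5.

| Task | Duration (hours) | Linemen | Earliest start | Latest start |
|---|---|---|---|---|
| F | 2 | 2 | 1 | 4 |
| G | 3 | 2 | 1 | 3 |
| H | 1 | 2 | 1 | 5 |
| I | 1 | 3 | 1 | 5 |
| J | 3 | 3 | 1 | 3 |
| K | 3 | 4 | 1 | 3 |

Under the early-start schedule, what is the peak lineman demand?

Early-start schedule: F@1, G@1, H@1, I@1, J@1, K@1.
Load per hour: hour 1: 16, hour 2: 11, hour 3: 9, hour 4: 0, hour 5: 0.
Peak is 16.

16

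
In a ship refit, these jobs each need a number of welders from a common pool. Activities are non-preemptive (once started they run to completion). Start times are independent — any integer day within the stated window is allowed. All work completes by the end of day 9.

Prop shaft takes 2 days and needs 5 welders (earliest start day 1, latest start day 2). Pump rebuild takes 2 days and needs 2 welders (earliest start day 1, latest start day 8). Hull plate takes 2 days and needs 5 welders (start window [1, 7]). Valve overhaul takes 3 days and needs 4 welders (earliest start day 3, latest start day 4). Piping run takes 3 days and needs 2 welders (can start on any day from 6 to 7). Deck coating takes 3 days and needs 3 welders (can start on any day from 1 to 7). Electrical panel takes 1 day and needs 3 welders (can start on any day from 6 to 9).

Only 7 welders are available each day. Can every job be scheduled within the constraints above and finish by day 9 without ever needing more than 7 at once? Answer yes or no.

yes

Schedule Prop shaft@1, Pump rebuild@1, Hull plate@6, Valve overhaul@3, Piping run@6, Deck coating@3, Electrical panel@8: d1:7  d2:7  d3:7  d4:7  d5:7  d6:7  d7:7  d8:5  d9:0 — peak 7 ≤ 7.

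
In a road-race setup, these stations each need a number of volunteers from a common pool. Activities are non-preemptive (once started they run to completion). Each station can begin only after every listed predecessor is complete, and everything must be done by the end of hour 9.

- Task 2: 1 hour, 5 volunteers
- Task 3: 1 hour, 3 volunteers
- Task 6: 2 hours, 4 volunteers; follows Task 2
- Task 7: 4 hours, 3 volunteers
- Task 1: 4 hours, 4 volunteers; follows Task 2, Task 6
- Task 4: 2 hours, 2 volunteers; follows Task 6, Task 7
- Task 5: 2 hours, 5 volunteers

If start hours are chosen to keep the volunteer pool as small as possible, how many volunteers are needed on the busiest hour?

Early-start (Task 2@1, Task 3@1, Task 6@2, Task 7@1, Task 1@4, Task 4@5, Task 5@1) gives peak 16: h1:16  h2:12  h3:7  h4:7  h5:6  h6:6  h7:4  h8:0  h9:0.
Shift Task 3→2, Task 7→3, Task 4→7, Task 5→8.
Schedule Task 2@1, Task 3@2, Task 6@2, Task 7@3, Task 1@4, Task 4@7, Task 5@8: h1:5  h2:7  h3:7  h4:7  h5:7  h6:7  h7:6  h8:7  h9:5 — peak 7.
Total volunteer-hours = 58 over 9 hours ⇒ peak ≥ ⌈58/9⌉ = 7, so 7 is optimal.

7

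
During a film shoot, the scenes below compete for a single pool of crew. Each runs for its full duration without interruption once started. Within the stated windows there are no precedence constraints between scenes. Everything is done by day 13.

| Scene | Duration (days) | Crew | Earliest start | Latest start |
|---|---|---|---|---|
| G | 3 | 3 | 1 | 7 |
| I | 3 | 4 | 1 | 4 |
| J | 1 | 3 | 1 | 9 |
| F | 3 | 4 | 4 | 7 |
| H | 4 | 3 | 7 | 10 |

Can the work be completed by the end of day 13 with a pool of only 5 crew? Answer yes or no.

no

The minimum achievable peak is 6; 5 < 6, so no feasible schedule stays within the cap.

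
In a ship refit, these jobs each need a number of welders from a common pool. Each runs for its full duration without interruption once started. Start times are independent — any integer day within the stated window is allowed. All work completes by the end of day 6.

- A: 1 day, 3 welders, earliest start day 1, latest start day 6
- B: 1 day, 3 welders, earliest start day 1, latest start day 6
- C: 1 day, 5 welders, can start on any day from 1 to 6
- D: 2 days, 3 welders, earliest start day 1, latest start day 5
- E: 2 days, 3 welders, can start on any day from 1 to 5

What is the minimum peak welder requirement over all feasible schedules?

6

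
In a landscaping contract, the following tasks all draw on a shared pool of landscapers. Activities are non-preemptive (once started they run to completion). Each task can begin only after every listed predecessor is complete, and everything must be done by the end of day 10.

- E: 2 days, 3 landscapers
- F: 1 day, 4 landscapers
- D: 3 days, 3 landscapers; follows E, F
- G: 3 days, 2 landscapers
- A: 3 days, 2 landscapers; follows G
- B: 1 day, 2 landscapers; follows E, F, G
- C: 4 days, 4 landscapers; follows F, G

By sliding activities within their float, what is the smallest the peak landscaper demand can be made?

6

Early-start (E@1, F@1, D@3, G@1, A@4, B@4, C@4) gives peak 11: d1:9  d2:5  d3:5  d4:11  d5:9  d6:6  d7:4  d8:0  d9:0  d10:0.
Shift F→3, D→4, B→7, C→7.
Schedule E@1, F@3, D@4, G@1, A@4, B@7, C@7: d1:5  d2:5  d3:6  d4:5  d5:5  d6:5  d7:6  d8:4  d9:4  d10:4 — peak 6.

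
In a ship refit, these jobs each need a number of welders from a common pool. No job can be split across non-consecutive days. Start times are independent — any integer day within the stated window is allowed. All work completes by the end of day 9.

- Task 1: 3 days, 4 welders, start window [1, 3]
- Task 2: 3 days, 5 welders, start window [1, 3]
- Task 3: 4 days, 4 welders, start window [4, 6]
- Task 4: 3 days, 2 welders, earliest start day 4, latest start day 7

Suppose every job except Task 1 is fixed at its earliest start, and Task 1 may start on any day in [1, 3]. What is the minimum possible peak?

9

Task 1@1: d1:9  d2:9  d3:9  d4:6  d5:6  d6:6  d7:4  d8:0  d9:0 → peak 9
Task 1@2: d1:5  d2:9  d3:9  d4:10  d5:6  d6:6  d7:4  d8:0  d9:0 → peak 10
Task 1@3: d1:5  d2:5  d3:9  d4:10  d5:10  d6:6  d7:4  d8:0  d9:0 → peak 10
Best is Task 1@1, peak 9.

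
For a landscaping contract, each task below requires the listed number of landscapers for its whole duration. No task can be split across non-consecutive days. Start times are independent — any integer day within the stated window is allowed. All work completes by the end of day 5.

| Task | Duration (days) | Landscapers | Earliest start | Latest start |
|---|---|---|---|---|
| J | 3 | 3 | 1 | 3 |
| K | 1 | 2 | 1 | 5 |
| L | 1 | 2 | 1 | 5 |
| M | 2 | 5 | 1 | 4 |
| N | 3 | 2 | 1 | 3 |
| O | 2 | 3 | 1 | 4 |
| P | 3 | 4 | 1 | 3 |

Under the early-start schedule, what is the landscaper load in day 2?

At early start, day 2 has: J, M, N, O, P.
Demand: 3 + 5 + 2 + 3 + 4 = 17.

17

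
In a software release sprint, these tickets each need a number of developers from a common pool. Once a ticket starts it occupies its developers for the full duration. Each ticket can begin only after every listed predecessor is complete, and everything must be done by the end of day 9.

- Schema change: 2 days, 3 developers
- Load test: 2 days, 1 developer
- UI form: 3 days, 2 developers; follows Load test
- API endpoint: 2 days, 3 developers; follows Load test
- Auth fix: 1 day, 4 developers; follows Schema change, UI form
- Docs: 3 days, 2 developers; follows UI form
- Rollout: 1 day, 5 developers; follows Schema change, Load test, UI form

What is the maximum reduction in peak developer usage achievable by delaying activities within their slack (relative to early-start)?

5

Early-start peak: d1:4  d2:4  d3:5  d4:5  d5:2  d6:11  d7:2  d8:2  d9:0 ⇒ 11.
Leveled (Schema change@1, Load test@1, UI form@3, API endpoint@3, Auth fix@6, Docs@6, Rollout@9): d1:4  d2:4  d3:5  d4:5  d5:2  d6:6  d7:2  d8:2  d9:5 ⇒ 6.
Reduction 11 − 6 = 5.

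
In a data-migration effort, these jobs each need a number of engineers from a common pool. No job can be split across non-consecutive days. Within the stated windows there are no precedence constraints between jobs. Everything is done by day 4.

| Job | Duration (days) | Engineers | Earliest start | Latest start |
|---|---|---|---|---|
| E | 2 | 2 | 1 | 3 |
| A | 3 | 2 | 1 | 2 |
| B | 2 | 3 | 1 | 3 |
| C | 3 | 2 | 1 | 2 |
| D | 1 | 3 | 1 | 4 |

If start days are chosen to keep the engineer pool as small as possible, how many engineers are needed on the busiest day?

7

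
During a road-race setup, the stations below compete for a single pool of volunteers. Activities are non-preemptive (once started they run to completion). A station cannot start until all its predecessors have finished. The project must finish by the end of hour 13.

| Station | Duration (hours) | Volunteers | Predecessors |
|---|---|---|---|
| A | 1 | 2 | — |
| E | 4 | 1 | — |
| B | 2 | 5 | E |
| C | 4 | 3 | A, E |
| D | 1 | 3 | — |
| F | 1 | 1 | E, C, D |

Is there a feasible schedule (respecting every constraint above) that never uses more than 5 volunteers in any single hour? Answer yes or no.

Schedule A@1, E@1, B@5, C@7, D@2, F@11: h1:3  h2:4  h3:1  h4:1  h5:5  h6:5  h7:3  h8:3  h9:3  h10:3  h11:1  h12:0  h13:0 — peak 5 ≤ 5.

yes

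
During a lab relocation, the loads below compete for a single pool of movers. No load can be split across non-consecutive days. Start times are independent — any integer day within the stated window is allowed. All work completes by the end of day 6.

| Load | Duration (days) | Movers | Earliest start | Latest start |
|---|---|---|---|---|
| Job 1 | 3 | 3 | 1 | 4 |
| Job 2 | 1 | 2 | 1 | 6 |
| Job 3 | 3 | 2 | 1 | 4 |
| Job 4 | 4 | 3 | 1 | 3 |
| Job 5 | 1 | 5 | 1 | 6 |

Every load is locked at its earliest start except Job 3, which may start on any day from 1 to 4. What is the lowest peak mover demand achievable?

13

Job 3@1: d1:15  d2:8  d3:8  d4:3  d5:0  d6:0 → peak 15
Job 3@2: d1:13  d2:8  d3:8  d4:5  d5:0  d6:0 → peak 13
Job 3@3: d1:13  d2:6  d3:8  d4:5  d5:2  d6:0 → peak 13
Job 3@4: d1:13  d2:6  d3:6  d4:5  d5:2  d6:2 → peak 13
Best is Job 3@2, peak 13.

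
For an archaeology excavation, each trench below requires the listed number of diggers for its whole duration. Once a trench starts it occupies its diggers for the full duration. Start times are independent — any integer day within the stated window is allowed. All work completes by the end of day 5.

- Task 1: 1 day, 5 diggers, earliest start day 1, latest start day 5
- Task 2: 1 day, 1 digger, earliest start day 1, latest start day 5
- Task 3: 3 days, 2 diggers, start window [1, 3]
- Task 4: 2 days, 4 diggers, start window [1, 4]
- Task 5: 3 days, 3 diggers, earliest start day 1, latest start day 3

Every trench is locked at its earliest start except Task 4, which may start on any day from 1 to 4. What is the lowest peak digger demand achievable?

11

Task 4@1: d1:15  d2:9  d3:5  d4:0  d5:0 → peak 15
Task 4@2: d1:11  d2:9  d3:9  d4:0  d5:0 → peak 11
Task 4@3: d1:11  d2:5  d3:9  d4:4  d5:0 → peak 11
Task 4@4: d1:11  d2:5  d3:5  d4:4  d5:4 → peak 11
Best is Task 4@2, peak 11.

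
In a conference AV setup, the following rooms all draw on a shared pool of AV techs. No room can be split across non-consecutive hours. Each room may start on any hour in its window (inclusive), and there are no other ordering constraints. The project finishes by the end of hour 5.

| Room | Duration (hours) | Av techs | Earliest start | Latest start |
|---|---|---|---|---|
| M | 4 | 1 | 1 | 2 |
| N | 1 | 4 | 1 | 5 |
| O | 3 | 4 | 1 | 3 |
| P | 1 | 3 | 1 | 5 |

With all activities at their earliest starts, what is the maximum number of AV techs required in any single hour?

Early-start schedule: M@1, N@1, O@1, P@1.
Load per hour: hour 1: 12, hour 2: 5, hour 3: 5, hour 4: 1, hour 5: 0.
Peak is 12.

12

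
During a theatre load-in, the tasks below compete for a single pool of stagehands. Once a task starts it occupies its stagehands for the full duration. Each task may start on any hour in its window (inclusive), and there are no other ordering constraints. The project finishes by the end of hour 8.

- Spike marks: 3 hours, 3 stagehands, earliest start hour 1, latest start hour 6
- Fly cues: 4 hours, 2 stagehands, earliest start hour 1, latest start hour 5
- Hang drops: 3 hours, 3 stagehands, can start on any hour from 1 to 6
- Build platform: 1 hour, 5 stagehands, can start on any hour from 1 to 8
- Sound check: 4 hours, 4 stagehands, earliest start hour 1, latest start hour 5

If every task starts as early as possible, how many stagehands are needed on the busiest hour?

17

Early-start schedule: Spike marks@1, Fly cues@1, Hang drops@1, Build platform@1, Sound check@1.
Load per hour: hour 1: 17, hour 2: 12, hour 3: 12, hour 4: 6, hour 5: 0, hour 6: 0, hour 7: 0, hour 8: 0.
Peak is 17.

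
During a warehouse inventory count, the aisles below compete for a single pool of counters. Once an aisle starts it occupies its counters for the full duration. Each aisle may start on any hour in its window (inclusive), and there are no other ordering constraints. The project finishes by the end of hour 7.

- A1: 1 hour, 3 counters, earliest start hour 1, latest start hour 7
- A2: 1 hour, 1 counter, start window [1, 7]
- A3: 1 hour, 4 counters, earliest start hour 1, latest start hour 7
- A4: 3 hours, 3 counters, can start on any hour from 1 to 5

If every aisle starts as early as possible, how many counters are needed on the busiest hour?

Early-start schedule: A1@1, A2@1, A3@1, A4@1.
Load per hour: hour 1: 11, hour 2: 3, hour 3: 3, hour 4: 0, hour 5: 0, hour 6: 0, hour 7: 0.
Peak is 11.

11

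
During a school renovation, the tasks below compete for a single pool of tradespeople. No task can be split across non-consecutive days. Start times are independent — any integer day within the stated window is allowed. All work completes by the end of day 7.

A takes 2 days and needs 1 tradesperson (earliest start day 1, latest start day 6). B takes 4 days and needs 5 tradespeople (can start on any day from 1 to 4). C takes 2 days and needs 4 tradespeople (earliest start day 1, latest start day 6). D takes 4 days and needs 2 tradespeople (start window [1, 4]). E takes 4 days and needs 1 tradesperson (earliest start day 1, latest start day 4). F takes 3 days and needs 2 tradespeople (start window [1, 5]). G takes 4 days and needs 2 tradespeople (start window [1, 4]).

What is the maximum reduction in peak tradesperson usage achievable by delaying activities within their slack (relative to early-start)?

Early-start peak: d1:17  d2:17  d3:12  d4:10  d5:0  d6:0  d7:0 ⇒ 17.
Leveled (A@1, B@1, C@1, D@3, E@3, F@5, G@3): d1:10  d2:10  d3:10  d4:10  d5:7  d6:7  d7:2 ⇒ 10.
Reduction 17 − 10 = 7.

7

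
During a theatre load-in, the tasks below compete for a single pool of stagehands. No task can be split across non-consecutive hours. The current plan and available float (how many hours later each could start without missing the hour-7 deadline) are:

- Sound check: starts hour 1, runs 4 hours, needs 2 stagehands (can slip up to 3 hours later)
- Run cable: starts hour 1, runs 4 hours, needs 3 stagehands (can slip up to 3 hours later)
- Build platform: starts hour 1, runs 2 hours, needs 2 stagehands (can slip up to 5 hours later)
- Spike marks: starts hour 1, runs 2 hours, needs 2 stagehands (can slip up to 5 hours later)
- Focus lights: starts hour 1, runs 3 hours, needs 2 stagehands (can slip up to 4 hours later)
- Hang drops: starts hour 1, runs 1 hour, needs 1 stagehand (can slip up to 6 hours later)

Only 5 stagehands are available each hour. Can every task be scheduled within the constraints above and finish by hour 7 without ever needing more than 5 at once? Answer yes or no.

The minimum achievable peak is 6; 5 < 6, so no feasible schedule stays within the cap.

no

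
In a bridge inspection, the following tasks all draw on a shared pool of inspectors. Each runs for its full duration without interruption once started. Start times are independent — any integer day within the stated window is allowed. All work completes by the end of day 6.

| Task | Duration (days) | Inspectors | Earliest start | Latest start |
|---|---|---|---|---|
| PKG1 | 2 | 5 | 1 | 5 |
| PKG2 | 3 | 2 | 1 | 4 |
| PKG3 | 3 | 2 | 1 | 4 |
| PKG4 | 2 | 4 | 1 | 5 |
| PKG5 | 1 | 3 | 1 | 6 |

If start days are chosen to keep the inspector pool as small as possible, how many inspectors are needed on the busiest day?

7

Early-start (PKG1@1, PKG2@1, PKG3@1, PKG4@1, PKG5@1) gives peak 16: d1:16  d2:13  d3:4  d4:0  d5:0  d6:0.
Shift PKG3→3, PKG4→4, PKG5→3.
Schedule PKG1@1, PKG2@1, PKG3@3, PKG4@4, PKG5@3: d1:7  d2:7  d3:7  d4:6  d5:6  d6:0 — peak 7.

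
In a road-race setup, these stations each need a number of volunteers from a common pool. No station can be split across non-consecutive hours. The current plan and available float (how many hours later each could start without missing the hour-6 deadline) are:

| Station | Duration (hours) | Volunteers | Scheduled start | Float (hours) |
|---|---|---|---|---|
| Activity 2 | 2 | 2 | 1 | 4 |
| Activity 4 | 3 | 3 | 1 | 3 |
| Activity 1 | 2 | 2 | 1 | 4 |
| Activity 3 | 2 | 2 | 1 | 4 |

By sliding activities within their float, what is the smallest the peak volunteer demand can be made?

5

Early-start (Activity 2@1, Activity 4@1, Activity 1@1, Activity 3@1) gives peak 9: h1:9  h2:9  h3:3  h4:0  h5:0  h6:0.
Shift Activity 1→3, Activity 3→4.
Schedule Activity 2@1, Activity 4@1, Activity 1@3, Activity 3@4: h1:5  h2:5  h3:5  h4:4  h5:2  h6:0 — peak 5.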